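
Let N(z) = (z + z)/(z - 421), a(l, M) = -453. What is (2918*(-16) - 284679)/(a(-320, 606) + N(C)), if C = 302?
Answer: 39432673/54511 ≈ 723.39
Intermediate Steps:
N(z) = 2*z/(-421 + z) (N(z) = (2*z)/(-421 + z) = 2*z/(-421 + z))
(2918*(-16) - 284679)/(a(-320, 606) + N(C)) = (2918*(-16) - 284679)/(-453 + 2*302/(-421 + 302)) = (-46688 - 284679)/(-453 + 2*302/(-119)) = -331367/(-453 + 2*302*(-1/119)) = -331367/(-453 - 604/119) = -331367/(-54511/119) = -331367*(-119/54511) = 39432673/54511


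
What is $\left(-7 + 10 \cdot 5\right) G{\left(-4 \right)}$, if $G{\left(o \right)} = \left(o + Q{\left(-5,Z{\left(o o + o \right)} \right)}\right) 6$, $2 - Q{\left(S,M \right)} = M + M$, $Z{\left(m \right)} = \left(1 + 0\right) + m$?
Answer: $-7224$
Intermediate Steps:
$Z{\left(m \right)} = 1 + m$
$Q{\left(S,M \right)} = 2 - 2 M$ ($Q{\left(S,M \right)} = 2 - \left(M + M\right) = 2 - 2 M$)
$G{\left(o \right)} = - 12 o^{2} - 6 o$ ($G{\left(o \right)} = \left(o - \left(-2 + 2 \left(1 + \left(o o + o\right)\right)\right)\right) 6 = \left(o - \left(-2 + 2 \left(1 + \left(o^{2} + o\right)\right)\right)\right) 6 = \left(o - \left(-2 + 2 \left(1 + \left(o + o^{2}\right)\right)\right)\right) 6 = \left(o - \left(-2 + 2 \left(1 + o + o^{2}\right)\right)\right) 6 = \left(o + \left(2 - \left(2 + 2 o + 2 o^{2}\right)\right)\right) 6 = \left(o - \left(2 o + 2 o^{2}\right)\right) 6 = \left(- o - 2 o^{2}\right) 6 = - 12 o^{2} - 6 o$)
$\left(-7 + 10 \cdot 5\right) G{\left(-4 \right)} = \left(-7 + 10 \cdot 5\right) 6 \left(-4\right) \left(-1 - -8\right) = \left(-7 + 50\right) 6 \left(-4\right) \left(-1 + 8\right) = 43 \cdot 6 \left(-4\right) 7 = 43 \left(-168\right) = -7224$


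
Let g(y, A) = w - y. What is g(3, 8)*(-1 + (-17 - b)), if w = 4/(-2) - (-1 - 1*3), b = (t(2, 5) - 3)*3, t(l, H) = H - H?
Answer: 9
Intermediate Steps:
t(l, H) = 0
b = -9 (b = (0 - 3)*3 = -3*3 = -9)
w = 2 (w = 4*(-1/2) - (-1 - 3) = -2 - 1*(-4) = -2 + 4 = 2)
g(y, A) = 2 - y
g(3, 8)*(-1 + (-17 - b)) = (2 - 1*3)*(-1 + (-17 - 1*(-9))) = (2 - 3)*(-1 + (-17 + 9)) = -(-1 - 8) = -1*(-9) = 9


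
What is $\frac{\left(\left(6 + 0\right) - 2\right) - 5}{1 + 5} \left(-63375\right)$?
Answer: $\frac{21125}{2} \approx 10563.0$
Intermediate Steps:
$\frac{\left(\left(6 + 0\right) - 2\right) - 5}{1 + 5} \left(-63375\right) = \frac{\left(6 - 2\right) - 5}{6} \left(-63375\right) = \left(4 - 5\right) \frac{1}{6} \left(-63375\right) = \left(-1\right) \frac{1}{6} \left(-63375\right) = \left(- \frac{1}{6}\right) \left(-63375\right) = \frac{21125}{2}$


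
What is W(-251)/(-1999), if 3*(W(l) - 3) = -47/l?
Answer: -2306/1505247 ≈ -0.0015320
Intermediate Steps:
W(l) = 3 - 47/(3*l) (W(l) = 3 + (-47/l)/3 = 3 - 47/(3*l))
W(-251)/(-1999) = (3 - 47/3/(-251))/(-1999) = (3 - 47/3*(-1/251))*(-1/1999) = (3 + 47/753)*(-1/1999) = (2306/753)*(-1/1999) = -2306/1505247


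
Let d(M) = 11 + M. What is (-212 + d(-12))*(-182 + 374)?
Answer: -40896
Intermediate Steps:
(-212 + d(-12))*(-182 + 374) = (-212 + (11 - 12))*(-182 + 374) = (-212 - 1)*192 = -213*192 = -40896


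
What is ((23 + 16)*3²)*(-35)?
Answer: -12285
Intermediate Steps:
((23 + 16)*3²)*(-35) = (39*9)*(-35) = 351*(-35) = -12285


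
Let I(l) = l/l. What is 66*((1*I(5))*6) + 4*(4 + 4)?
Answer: 428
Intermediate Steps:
I(l) = 1
66*((1*I(5))*6) + 4*(4 + 4) = 66*((1*1)*6) + 4*(4 + 4) = 66*(1*6) + 4*8 = 66*6 + 32 = 396 + 32 = 428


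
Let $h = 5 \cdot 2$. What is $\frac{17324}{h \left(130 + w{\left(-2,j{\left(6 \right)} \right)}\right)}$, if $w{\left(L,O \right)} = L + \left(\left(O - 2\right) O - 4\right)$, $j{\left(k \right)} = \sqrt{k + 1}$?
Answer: $\frac{1134722}{85665} + \frac{17324 \sqrt{7}}{85665} \approx 13.781$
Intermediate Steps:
$h = 10$
$j{\left(k \right)} = \sqrt{1 + k}$
$w{\left(L,O \right)} = -4 + L + O \left(-2 + O\right)$ ($w{\left(L,O \right)} = L + \left(\left(O - 2\right) O - 4\right) = L + \left(\left(-2 + O\right) O - 4\right) = L + \left(O \left(-2 + O\right) - 4\right) = L + \left(-4 + O \left(-2 + O\right)\right) = -4 + L + O \left(-2 + O\right)$)
$\frac{17324}{h \left(130 + w{\left(-2,j{\left(6 \right)} \right)}\right)} = \frac{17324}{10 \left(130 - \left(6 - 7 + 2 \sqrt{1 + 6}\right)\right)} = \frac{17324}{10 \left(130 - \left(6 - 7 + 2 \sqrt{7}\right)\right)} = \frac{17324}{10 \left(130 - \left(-1 + 2 \sqrt{7}\right)\right)} = \frac{17324}{10 \left(130 + \left(1 - 2 \sqrt{7}\right)\right)} = \frac{17324}{10 \left(131 - 2 \sqrt{7}\right)} = \frac{17324}{1310 - 20 \sqrt{7}}$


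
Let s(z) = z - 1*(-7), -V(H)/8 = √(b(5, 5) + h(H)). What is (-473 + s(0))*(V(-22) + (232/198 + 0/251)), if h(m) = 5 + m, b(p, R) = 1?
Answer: -54056/99 + 14912*I ≈ -546.02 + 14912.0*I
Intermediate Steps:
V(H) = -8*√(6 + H) (V(H) = -8*√(1 + (5 + H)) = -8*√(6 + H))
s(z) = 7 + z (s(z) = z + 7 = 7 + z)
(-473 + s(0))*(V(-22) + (232/198 + 0/251)) = (-473 + (7 + 0))*(-8*√(6 - 22) + (232/198 + 0/251)) = (-473 + 7)*(-32*I + (232*(1/198) + 0*(1/251))) = -466*(-32*I + (116/99 + 0)) = -466*(-32*I + 116/99) = -466*(116/99 - 32*I) = -54056/99 + 14912*I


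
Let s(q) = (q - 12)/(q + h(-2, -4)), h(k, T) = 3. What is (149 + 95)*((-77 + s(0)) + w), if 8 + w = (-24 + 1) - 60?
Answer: -41968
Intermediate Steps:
w = -91 (w = -8 + ((-24 + 1) - 60) = -8 + (-23 - 60) = -8 - 83 = -91)
s(q) = (-12 + q)/(3 + q) (s(q) = (q - 12)/(q + 3) = (-12 + q)/(3 + q))
(149 + 95)*((-77 + s(0)) + w) = (149 + 95)*((-77 + (-12 + 0)/(3 + 0)) - 91) = 244*((-77 - 12/3) - 91) = 244*((-77 + (⅓)*(-12)) - 91) = 244*((-77 - 4) - 91) = 244*(-81 - 91) = 244*(-172) = -41968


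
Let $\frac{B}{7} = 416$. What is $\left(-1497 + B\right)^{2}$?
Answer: $2002225$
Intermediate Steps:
$B = 2912$ ($B = 7 \cdot 416 = 2912$)
$\left(-1497 + B\right)^{2} = \left(-1497 + 2912\right)^{2} = 1415^{2} = 2002225$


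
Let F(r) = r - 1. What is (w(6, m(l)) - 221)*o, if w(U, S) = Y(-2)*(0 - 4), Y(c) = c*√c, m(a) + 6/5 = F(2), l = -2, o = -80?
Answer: 17680 - 640*I*√2 ≈ 17680.0 - 905.1*I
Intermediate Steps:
F(r) = -1 + r
m(a) = -⅕ (m(a) = -6/5 + (-1 + 2) = -6/5 + 1 = -⅕)
Y(c) = c^(3/2)
w(U, S) = 8*I*√2 (w(U, S) = (-2)^(3/2)*(0 - 4) = -2*I*√2*(-4) = 8*I*√2)
(w(6, m(l)) - 221)*o = (8*I*√2 - 221)*(-80) = (-221 + 8*I*√2)*(-80) = 17680 - 640*I*√2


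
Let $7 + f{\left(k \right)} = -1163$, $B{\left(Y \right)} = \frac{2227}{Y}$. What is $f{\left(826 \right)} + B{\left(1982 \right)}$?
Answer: $- \frac{2316713}{1982} \approx -1168.9$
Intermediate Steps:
$f{\left(k \right)} = -1170$ ($f{\left(k \right)} = -7 - 1163 = -1170$)
$f{\left(826 \right)} + B{\left(1982 \right)} = -1170 + \frac{2227}{1982} = - \frac{2316713}{1982}$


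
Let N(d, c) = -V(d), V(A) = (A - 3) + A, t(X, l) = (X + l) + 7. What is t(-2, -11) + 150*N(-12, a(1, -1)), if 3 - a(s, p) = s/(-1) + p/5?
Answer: 4044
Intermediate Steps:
t(X, l) = 7 + X + l
V(A) = -3 + 2*A (V(A) = (-3 + A) + A = -3 + 2*A)
a(s, p) = 3 + s - p/5 (a(s, p) = 3 - (s/(-1) + p/5) = 3 - (s*(-1) + p*(⅕)) = 3 - (-s + p/5) = 3 + (s - p/5) = 3 + s - p/5)
N(d, c) = 3 - 2*d (N(d, c) = -(-3 + 2*d) = 3 - 2*d)
t(-2, -11) + 150*N(-12, a(1, -1)) = (7 - 2 - 11) + 150*(3 - 2*(-12)) = -6 + 150*(3 + 24) = -6 + 150*27 = -6 + 4050 = 4044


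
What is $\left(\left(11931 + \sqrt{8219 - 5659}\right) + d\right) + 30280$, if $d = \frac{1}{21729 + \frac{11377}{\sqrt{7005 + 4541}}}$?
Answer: $\frac{230105162646514661}{5451308009657} + 16 \sqrt{10} - \frac{11377 \sqrt{11546}}{5451308009657} \approx 42262.0$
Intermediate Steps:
$d = \frac{1}{21729 + \frac{11377 \sqrt{11546}}{11546}}$ ($d = \frac{1}{21729 + \frac{11377}{\sqrt{11546}}} = \frac{1}{21729 + 11377 \frac{\sqrt{11546}}{11546}} = \frac{1}{21729 + \frac{11377 \sqrt{11546}}{11546}} \approx 4.5798 \cdot 10^{-5}$)
$\left(\left(11931 + \sqrt{8219 - 5659}\right) + d\right) + 30280 = \left(\left(11931 + \sqrt{8219 - 5659}\right) + \left(\frac{250883034}{5451308009657} - \frac{11377 \sqrt{11546}}{5451308009657}\right)\right) + 30280 = \left(\left(11931 + \sqrt{2560}\right) + \left(\frac{250883034}{5451308009657} - \frac{11377 \sqrt{11546}}{5451308009657}\right)\right) + 30280 = \left(\left(11931 + 16 \sqrt{10}\right) + \left(\frac{250883034}{5451308009657} - \frac{11377 \sqrt{11546}}{5451308009657}\right)\right) + 30280 = \left(\frac{65039556114100701}{5451308009657} + 16 \sqrt{10} - \frac{11377 \sqrt{11546}}{5451308009657}\right) + 30280 = \frac{230105162646514661}{5451308009657} + 16 \sqrt{10} - \frac{11377 \sqrt{11546}}{5451308009657}$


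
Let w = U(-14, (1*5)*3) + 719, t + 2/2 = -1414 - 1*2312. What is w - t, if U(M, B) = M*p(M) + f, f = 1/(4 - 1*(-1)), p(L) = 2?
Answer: 22091/5 ≈ 4418.2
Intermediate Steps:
f = ⅕ (f = 1/(4 + 1) = 1/5 = 1*(⅕) = ⅕ ≈ 0.20000)
t = -3727 (t = -1 + (-1414 - 1*2312) = -1 + (-1414 - 2312) = -1 - 3726 = -3727)
U(M, B) = ⅕ + 2*M (U(M, B) = M*2 + ⅕ = 2*M + ⅕ = ⅕ + 2*M)
w = 3456/5 (w = (⅕ + 2*(-14)) + 719 = (⅕ - 28) + 719 = -139/5 + 719 = 3456/5 ≈ 691.20)
w - t = 3456/5 - 1*(-3727) = 3456/5 + 3727 = 22091/5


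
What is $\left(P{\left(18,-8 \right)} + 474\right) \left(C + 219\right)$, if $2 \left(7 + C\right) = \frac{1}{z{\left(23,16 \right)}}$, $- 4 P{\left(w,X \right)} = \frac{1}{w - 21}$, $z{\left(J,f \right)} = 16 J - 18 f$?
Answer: $\frac{64325523}{640} \approx 1.0051 \cdot 10^{5}$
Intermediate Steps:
$z{\left(J,f \right)} = - 18 f + 16 J$
$P{\left(w,X \right)} = - \frac{1}{4 \left(-21 + w\right)}$ ($P{\left(w,X \right)} = - \frac{1}{4 \left(w - 21\right)} = - \frac{1}{4 \left(-21 + w\right)}$)
$C = - \frac{1119}{160}$ ($C = -7 + \frac{1}{2 \left(\left(-18\right) 16 + 16 \cdot 23\right)} = -7 + \frac{1}{2 \left(-288 + 368\right)} = -7 + \frac{1}{2 \cdot 80} = -7 + \frac{1}{2} \cdot \frac{1}{80} = -7 + \frac{1}{160} = - \frac{1119}{160} \approx -6.9938$)
$\left(P{\left(18,-8 \right)} + 474\right) \left(C + 219\right) = \left(- \frac{1}{-84 + 4 \cdot 18} + 474\right) \left(- \frac{1119}{160} + 219\right) = \left(- \frac{1}{-84 + 72} + 474\right) \frac{33921}{160} = \left(- \frac{1}{-12} + 474\right) \frac{33921}{160} = \left(\left(-1\right) \left(- \frac{1}{12}\right) + 474\right) \frac{33921}{160} = \left(\frac{1}{12} + 474\right) \frac{33921}{160} = \frac{5689}{12} \cdot \frac{33921}{160} = \frac{64325523}{640}$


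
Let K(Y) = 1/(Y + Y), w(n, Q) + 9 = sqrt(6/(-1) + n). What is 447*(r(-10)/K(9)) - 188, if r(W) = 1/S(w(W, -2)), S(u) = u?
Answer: -90650/97 - 32184*I/97 ≈ -934.54 - 331.79*I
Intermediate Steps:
w(n, Q) = -9 + sqrt(-6 + n) (w(n, Q) = -9 + sqrt(6/(-1) + n) = -9 + sqrt(6*(-1) + n) = -9 + sqrt(-6 + n))
K(Y) = 1/(2*Y)
r(W) = 1/(-9 + sqrt(-6 + W))
447*(r(-10)/K(9)) - 188 = 447*(1/((-9 + sqrt(-6 - 10))*(((1/2)/9)))) - 188 = 447*(1/((-9 + sqrt(-16))*(((1/2)*(1/9))))) - 188 = 447*(1/((-9 + 4*I)*(1/18))) - 188 = 447*(((-9 - 4*I)/97)*18) - 188 = 447*(18*(-9 - 4*I)/97) - 188 = 8046*(-9 - 4*I)/97 - 188 = -188 + 8046*(-9 - 4*I)/97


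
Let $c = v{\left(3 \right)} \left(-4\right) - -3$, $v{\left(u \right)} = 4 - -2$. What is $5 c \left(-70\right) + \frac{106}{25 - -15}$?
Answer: $\frac{147053}{20} \approx 7352.6$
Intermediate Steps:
$v{\left(u \right)} = 6$ ($v{\left(u \right)} = 4 + 2 = 6$)
$c = -21$ ($c = 6 \left(-4\right) - -3 = -24 + 3 = -21$)
$5 c \left(-70\right) + \frac{106}{25 - -15} = 5 \left(-21\right) \left(-70\right) + \frac{106}{25 - -15} = \left(-105\right) \left(-70\right) + \frac{106}{25 + 15} = 7350 + \frac{106}{40} = 7350 + 106 \cdot \frac{1}{40} = 7350 + \frac{53}{20} = \frac{147053}{20}$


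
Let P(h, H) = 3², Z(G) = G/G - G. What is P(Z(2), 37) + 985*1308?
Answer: 1288389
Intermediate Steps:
Z(G) = 1 - G
P(h, H) = 9
P(Z(2), 37) + 985*1308 = 9 + 985*1308 = 9 + 1288380 = 1288389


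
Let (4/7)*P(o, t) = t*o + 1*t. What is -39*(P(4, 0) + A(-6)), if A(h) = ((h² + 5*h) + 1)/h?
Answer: 91/2 ≈ 45.500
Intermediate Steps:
P(o, t) = 7*t/4 + 7*o*t/4 (P(o, t) = 7*(t*o + 1*t)/4 = 7*(o*t + t)/4 = 7*(t + o*t)/4 = 7*t/4 + 7*o*t/4)
A(h) = (1 + h² + 5*h)/h
-39*(P(4, 0) + A(-6)) = -39*((7/4)*0*(1 + 4) + (5 - 6 + 1/(-6))) = -39*((7/4)*0*5 + (5 - 6 - ⅙)) = -39*(0 - 7/6) = -39*(-7/6) = 91/2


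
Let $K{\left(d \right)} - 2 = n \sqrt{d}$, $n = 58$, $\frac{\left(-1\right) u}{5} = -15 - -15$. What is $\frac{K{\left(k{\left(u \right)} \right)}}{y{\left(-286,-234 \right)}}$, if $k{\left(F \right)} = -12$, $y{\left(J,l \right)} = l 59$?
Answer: $- \frac{1}{6903} - \frac{58 i \sqrt{3}}{6903} \approx -0.00014486 - 0.014553 i$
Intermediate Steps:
$y{\left(J,l \right)} = 59 l$
$u = 0$ ($u = - 5 \left(-15 - -15\right) = - 5 \left(-15 + 15\right) = \left(-5\right) 0 = 0$)
$K{\left(d \right)} = 2 + 58 \sqrt{d}$
$\frac{K{\left(k{\left(u \right)} \right)}}{y{\left(-286,-234 \right)}} = \frac{2 + 58 \sqrt{-12}}{59 \left(-234\right)} = \frac{2 + 58 \cdot 2 i \sqrt{3}}{-13806} = \left(2 + 116 i \sqrt{3}\right) \left(- \frac{1}{13806}\right) = - \frac{1}{6903} - \frac{58 i \sqrt{3}}{6903}$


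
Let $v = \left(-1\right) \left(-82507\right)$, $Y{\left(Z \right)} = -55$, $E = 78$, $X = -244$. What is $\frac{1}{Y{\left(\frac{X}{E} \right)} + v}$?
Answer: $\frac{1}{82452} \approx 1.2128 \cdot 10^{-5}$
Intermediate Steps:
$v = 82507$
$\frac{1}{Y{\left(\frac{X}{E} \right)} + v} = \frac{1}{-55 + 82507} = \frac{1}{82452}$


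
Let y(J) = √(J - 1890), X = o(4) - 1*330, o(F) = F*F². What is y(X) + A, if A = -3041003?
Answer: -3041003 + 14*I*√11 ≈ -3.041e+6 + 46.433*I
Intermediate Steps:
o(F) = F³
X = -266 (X = 4³ - 1*330 = 64 - 330 = -266)
y(J) = √(-1890 + J)
y(X) + A = √(-1890 - 266) - 3041003 = √(-2156) - 3041003 = 14*I*√11 - 3041003 = -3041003 + 14*I*√11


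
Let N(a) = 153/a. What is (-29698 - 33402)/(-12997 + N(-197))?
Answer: 6215350/1280281 ≈ 4.8547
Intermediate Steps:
(-29698 - 33402)/(-12997 + N(-197)) = (-29698 - 33402)/(-12997 + 153/(-197)) = -63100/(-12997 + 153*(-1/197)) = -63100/(-12997 - 153/197) = -63100/(-2560562/197) = -63100*(-197/2560562) = 6215350/1280281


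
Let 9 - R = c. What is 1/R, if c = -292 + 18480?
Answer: -1/18179 ≈ -5.5009e-5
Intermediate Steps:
c = 18188
R = -18179 (R = 9 - 1*18188 = 9 - 18188 = -18179)
1/R = 1/(-18179) = -1/18179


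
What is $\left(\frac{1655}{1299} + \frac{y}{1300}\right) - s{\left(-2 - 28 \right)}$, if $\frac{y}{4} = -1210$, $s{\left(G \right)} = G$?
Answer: $\frac{2326267}{84435} \approx 27.551$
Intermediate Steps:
$y = -4840$ ($y = 4 \left(-1210\right) = -4840$)
$\left(\frac{1655}{1299} + \frac{y}{1300}\right) - s{\left(-2 - 28 \right)} = \left(\frac{1655}{1299} - \frac{4840}{1300}\right) - \left(-2 - 28\right) = \left(1655 \cdot \frac{1}{1299} - \frac{242}{65}\right) - \left(-2 - 28\right) = \left(\frac{1655}{1299} - \frac{242}{65}\right) - -30 = - \frac{206783}{84435} + 30 = \frac{2326267}{84435}$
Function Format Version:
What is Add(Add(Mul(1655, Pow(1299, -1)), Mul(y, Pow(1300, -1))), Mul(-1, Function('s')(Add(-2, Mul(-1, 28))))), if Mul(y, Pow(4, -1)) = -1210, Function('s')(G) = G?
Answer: Rational(2326267, 84435) ≈ 27.551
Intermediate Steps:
y = -4840 (y = Mul(4, -1210) = -4840)
Add(Add(Mul(1655, Pow(1299, -1)), Mul(y, Pow(1300, -1))), Mul(-1, Function('s')(Add(-2, Mul(-1, 28))))) = Add(Add(Mul(1655, Pow(1299, -1)), Mul(-4840, Pow(1300, -1))), Mul(-1, Add(-2, Mul(-1, 28)))) = Add(Add(Mul(1655, Rational(1, 1299)), Mul(-4840, Rational(1, 1300))), Mul(-1, Add(-2, -28))) = Add(Add(Rational(1655, 1299), Rational(-242, 65)), Mul(-1, -30)) = Add(Rational(-206783, 84435), 30) = Rational(2326267, 84435)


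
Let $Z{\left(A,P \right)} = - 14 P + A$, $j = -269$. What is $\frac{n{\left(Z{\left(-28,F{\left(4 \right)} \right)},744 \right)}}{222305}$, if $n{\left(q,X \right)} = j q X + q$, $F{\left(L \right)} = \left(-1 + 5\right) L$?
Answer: $\frac{10086804}{44461} \approx 226.87$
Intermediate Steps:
$F{\left(L \right)} = 4 L$
$Z{\left(A,P \right)} = A - 14 P$
$n{\left(q,X \right)} = q - 269 X q$ ($n{\left(q,X \right)} = - 269 q X + q = - 269 X q + q = q - 269 X q$)
$\frac{n{\left(Z{\left(-28,F{\left(4 \right)} \right)},744 \right)}}{222305} = \frac{\left(-28 - 14 \cdot 4 \cdot 4\right) \left(1 - 200136\right)}{222305} = \left(-28 - 224\right) \left(1 - 200136\right) \frac{1}{222305} = \left(-28 - 224\right) \left(-200135\right) \frac{1}{222305} = \left(-252\right) \left(-200135\right) \frac{1}{222305} = 50434020 \cdot \frac{1}{222305} = \frac{10086804}{44461}$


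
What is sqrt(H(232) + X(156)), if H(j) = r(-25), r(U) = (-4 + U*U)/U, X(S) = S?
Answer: sqrt(3279)/5 ≈ 11.453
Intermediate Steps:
r(U) = (-4 + U**2)/U
H(j) = -621/25 (H(j) = -25 - 4/(-25) = -25 - 4*(-1/25) = -25 + 4/25 = -621/25)
sqrt(H(232) + X(156)) = sqrt(-621/25 + 156) = sqrt(3279/25) = sqrt(3279)/5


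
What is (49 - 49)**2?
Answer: 0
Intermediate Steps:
(49 - 49)**2 = 0**2 = 0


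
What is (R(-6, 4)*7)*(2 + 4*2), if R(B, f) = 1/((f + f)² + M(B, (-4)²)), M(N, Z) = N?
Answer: 35/29 ≈ 1.2069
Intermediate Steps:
R(B, f) = 1/(B + 4*f²) (R(B, f) = 1/((f + f)² + B) = 1/((2*f)² + B) = 1/(4*f² + B) = 1/(B + 4*f²))
(R(-6, 4)*7)*(2 + 4*2) = (7/(-6 + 4*4²))*(2 + 4*2) = (7/(-6 + 4*16))*(2 + 8) = (7/(-6 + 64))*10 = (7/58)*10 = 35/29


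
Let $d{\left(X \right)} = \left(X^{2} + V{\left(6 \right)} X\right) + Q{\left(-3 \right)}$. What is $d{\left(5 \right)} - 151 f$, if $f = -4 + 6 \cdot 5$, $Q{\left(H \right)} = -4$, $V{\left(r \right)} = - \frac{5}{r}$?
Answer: $- \frac{23455}{6} \approx -3909.2$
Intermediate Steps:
$f = 26$ ($f = -4 + 30 = 26$)
$d{\left(X \right)} = -4 + X^{2} - \frac{5 X}{6}$ ($d{\left(X \right)} = \left(X^{2} + - \frac{5}{6} X\right) - 4 = \left(X^{2} + \left(-5\right) \frac{1}{6} X\right) - 4 = \left(X^{2} - \frac{5 X}{6}\right) - 4 = -4 + X^{2} - \frac{5 X}{6}$)
$d{\left(5 \right)} - 151 f = \left(-4 + 5^{2} - \frac{25}{6}\right) - 3926 = \left(-4 + 25 - \frac{25}{6}\right) - 3926 = \frac{101}{6} - 3926 = - \frac{23455}{6}$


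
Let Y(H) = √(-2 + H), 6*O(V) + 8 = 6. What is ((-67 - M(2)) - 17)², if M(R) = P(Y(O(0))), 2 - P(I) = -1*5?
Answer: 8281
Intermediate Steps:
O(V) = -⅓ (O(V) = -4/3 + (⅙)*6 = -4/3 + 1 = -⅓)
P(I) = 7 (P(I) = 2 - (-1)*5 = 2 - 1*(-5) = 2 + 5 = 7)
M(R) = 7
((-67 - M(2)) - 17)² = ((-67 - 1*7) - 17)² = ((-67 - 7) - 17)² = (-74 - 17)² = (-91)² = 8281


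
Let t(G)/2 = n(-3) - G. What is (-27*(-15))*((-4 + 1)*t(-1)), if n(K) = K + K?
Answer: 12150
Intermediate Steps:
n(K) = 2*K
t(G) = -12 - 2*G (t(G) = 2*(2*(-3) - G) = 2*(-6 - G) = -12 - 2*G)
(-27*(-15))*((-4 + 1)*t(-1)) = (-27*(-15))*((-4 + 1)*(-12 - 2*(-1))) = 405*(-3*(-12 + 2)) = 405*(-3*(-10)) = 405*30 = 12150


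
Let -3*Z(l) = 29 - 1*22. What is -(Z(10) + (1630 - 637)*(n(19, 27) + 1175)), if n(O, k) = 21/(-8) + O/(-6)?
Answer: -27864517/24 ≈ -1.1610e+6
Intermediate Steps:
Z(l) = -7/3 (Z(l) = -(29 - 1*22)/3 = -(29 - 22)/3 = -⅓*7 = -7/3)
n(O, k) = -21/8 - O/6 (n(O, k) = 21*(-⅛) + O*(-⅙) = -21/8 - O/6)
-(Z(10) + (1630 - 637)*(n(19, 27) + 1175)) = -(-7/3 + (1630 - 637)*((-21/8 - ⅙*19) + 1175)) = -(-7/3 + 993*((-21/8 - 19/6) + 1175)) = -(-7/3 + 993*(-139/24 + 1175)) = -(-7/3 + 993*(28061/24)) = -(-7/3 + 9288191/8) = -1*27864517/24 = -27864517/24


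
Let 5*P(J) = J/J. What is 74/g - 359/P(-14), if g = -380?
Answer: -341087/190 ≈ -1795.2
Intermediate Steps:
P(J) = ⅕ (P(J) = (J/J)/5 = (⅕)*1 = ⅕)
74/g - 359/P(-14) = 74/(-380) - 359/⅕ = 74*(-1/380) - 359*5 = -37/190 - 1795 = -341087/190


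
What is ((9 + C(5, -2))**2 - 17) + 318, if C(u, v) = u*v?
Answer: 302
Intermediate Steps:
((9 + C(5, -2))**2 - 17) + 318 = ((9 + 5*(-2))**2 - 17) + 318 = ((9 - 10)**2 - 17) + 318 = ((-1)**2 - 17) + 318 = (1 - 17) + 318 = -16 + 318 = 302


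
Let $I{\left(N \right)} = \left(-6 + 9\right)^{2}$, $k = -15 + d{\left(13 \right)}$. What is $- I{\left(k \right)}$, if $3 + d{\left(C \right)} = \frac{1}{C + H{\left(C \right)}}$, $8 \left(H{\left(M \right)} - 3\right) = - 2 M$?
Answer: $-9$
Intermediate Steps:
$H{\left(M \right)} = 3 - \frac{M}{4}$ ($H{\left(M \right)} = 3 + \frac{\left(-2\right) M}{8} = 3 - \frac{M}{4}$)
$d{\left(C \right)} = -3 + \frac{1}{3 + \frac{3 C}{4}}$ ($d{\left(C \right)} = -3 + \frac{1}{C - \left(-3 + \frac{C}{4}\right)} = -3 + \frac{1}{3 + \frac{3 C}{4}}$)
$k = - \frac{914}{51}$ ($k = -15 + \frac{-32 - 117}{3 \left(4 + 13\right)} = -15 + \frac{-32 - 117}{3 \cdot 17} = -15 + \frac{1}{3} \cdot \frac{1}{17} \left(-149\right) = -15 - \frac{149}{51} = - \frac{914}{51} \approx -17.922$)
$I{\left(N \right)} = 9$ ($I{\left(N \right)} = 3^{2} = 9$)
$- I{\left(k \right)} = \left(-1\right) 9 = -9$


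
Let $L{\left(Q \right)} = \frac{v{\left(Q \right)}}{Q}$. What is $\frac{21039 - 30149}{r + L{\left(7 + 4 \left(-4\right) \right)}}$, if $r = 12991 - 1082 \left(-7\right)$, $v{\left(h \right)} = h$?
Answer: $- \frac{4555}{10283} \approx -0.44296$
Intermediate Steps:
$L{\left(Q \right)} = 1$ ($L{\left(Q \right)} = \frac{Q}{Q} = 1$)
$r = 20565$ ($r = 12991 - -7574 = 12991 + 7574 = 20565$)
$\frac{21039 - 30149}{r + L{\left(7 + 4 \left(-4\right) \right)}} = \frac{21039 - 30149}{20565 + 1} = - \frac{9110}{20566} = \left(-9110\right) \frac{1}{20566} = - \frac{4555}{10283}$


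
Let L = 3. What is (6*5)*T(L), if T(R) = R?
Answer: 90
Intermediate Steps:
(6*5)*T(L) = (6*5)*3 = 30*3 = 90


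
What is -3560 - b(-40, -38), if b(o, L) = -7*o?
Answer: -3840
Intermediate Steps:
-3560 - b(-40, -38) = -3560 - (-7)*(-40) = -3560 - 1*280 = -3560 - 280 = -3840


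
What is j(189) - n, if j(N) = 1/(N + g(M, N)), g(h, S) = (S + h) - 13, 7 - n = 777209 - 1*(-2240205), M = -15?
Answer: 1056092451/350 ≈ 3.0174e+6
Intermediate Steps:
n = -3017407 (n = 7 - (777209 - 1*(-2240205)) = 7 - (777209 + 2240205) = 7 - 1*3017414 = 7 - 3017414 = -3017407)
g(h, S) = -13 + S + h
j(N) = 1/(-28 + 2*N) (j(N) = 1/(N + (-13 + N - 15)) = 1/(N + (-28 + N)) = 1/(-28 + 2*N))
j(189) - n = 1/(2*(-14 + 189)) - 1*(-3017407) = (½)/175 + 3017407 = (½)*(1/175) + 3017407 = 1/350 + 3017407 = 1056092451/350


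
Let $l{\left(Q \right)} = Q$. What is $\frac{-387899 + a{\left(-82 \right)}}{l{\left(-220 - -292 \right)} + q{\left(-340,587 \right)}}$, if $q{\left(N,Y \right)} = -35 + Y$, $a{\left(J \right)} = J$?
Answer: $- \frac{129327}{208} \approx -621.76$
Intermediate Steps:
$\frac{-387899 + a{\left(-82 \right)}}{l{\left(-220 - -292 \right)} + q{\left(-340,587 \right)}} = \frac{-387899 - 82}{\left(-220 - -292\right) + \left(-35 + 587\right)} = - \frac{387981}{\left(-220 + 292\right) + 552} = - \frac{387981}{72 + 552} = - \frac{387981}{624} = \left(-387981\right) \frac{1}{624} = - \frac{129327}{208}$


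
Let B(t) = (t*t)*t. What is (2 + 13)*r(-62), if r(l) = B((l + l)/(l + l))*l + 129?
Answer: 1005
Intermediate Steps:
B(t) = t**3 (B(t) = t**2*t = t**3)
r(l) = 129 + l (r(l) = ((l + l)/(l + l))**3*l + 129 = ((2*l)/((2*l)))**3*l + 129 = ((2*l)*(1/(2*l)))**3*l + 129 = 1**3*l + 129 = 1*l + 129 = l + 129 = 129 + l)
(2 + 13)*r(-62) = (2 + 13)*(129 - 62) = 15*67 = 1005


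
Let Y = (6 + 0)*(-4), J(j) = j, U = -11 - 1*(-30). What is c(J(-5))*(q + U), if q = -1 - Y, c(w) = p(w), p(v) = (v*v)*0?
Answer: 0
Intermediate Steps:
p(v) = 0 (p(v) = v²*0 = 0)
U = 19 (U = -11 + 30 = 19)
Y = -24 (Y = 6*(-4) = -24)
c(w) = 0
q = 23 (q = -1 - 1*(-24) = -1 + 24 = 23)
c(J(-5))*(q + U) = 0*(23 + 19) = 0*42 = 0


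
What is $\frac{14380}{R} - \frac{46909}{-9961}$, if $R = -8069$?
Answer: $\frac{235269541}{80375309} \approx 2.9271$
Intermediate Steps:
$\frac{14380}{R} - \frac{46909}{-9961} = \frac{14380}{-8069} - \frac{46909}{-9961} = 14380 \left(- \frac{1}{8069}\right) - - \frac{46909}{9961} = - \frac{14380}{8069} + \frac{46909}{9961} = \frac{235269541}{80375309}$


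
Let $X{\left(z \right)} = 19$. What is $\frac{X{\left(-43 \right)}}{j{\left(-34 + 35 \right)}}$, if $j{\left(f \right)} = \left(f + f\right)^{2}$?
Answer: $\frac{19}{4} \approx 4.75$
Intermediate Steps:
$j{\left(f \right)} = 4 f^{2}$ ($j{\left(f \right)} = \left(2 f\right)^{2} = 4 f^{2}$)
$\frac{X{\left(-43 \right)}}{j{\left(-34 + 35 \right)}} = \frac{19}{4 \left(-34 + 35\right)^{2}} = \frac{19}{4 \cdot 1^{2}} = \frac{19}{4 \cdot 1} = \frac{19}{4}$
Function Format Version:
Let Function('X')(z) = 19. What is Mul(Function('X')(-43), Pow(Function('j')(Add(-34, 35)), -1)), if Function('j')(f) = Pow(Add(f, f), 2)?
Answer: Rational(19, 4) ≈ 4.7500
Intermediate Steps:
Function('j')(f) = Mul(4, Pow(f, 2)) (Function('j')(f) = Pow(Mul(2, f), 2) = Mul(4, Pow(f, 2)))
Mul(Function('X')(-43), Pow(Function('j')(Add(-34, 35)), -1)) = Mul(19, Pow(Mul(4, Pow(Add(-34, 35), 2)), -1)) = Mul(19, Pow(Mul(4, Pow(1, 2)), -1)) = Mul(19, Pow(Mul(4, 1), -1)) = Mul(19, Pow(4, -1)) = Mul(19, Rational(1, 4)) = Rational(19, 4)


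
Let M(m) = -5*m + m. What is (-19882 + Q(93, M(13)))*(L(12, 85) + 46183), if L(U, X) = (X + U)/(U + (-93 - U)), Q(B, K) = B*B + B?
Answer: -47845431080/93 ≈ -5.1447e+8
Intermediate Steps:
M(m) = -4*m
Q(B, K) = B + B² (Q(B, K) = B² + B = B + B²)
L(U, X) = -U/93 - X/93 (L(U, X) = (U + X)/(-93) = (U + X)*(-1/93) = -U/93 - X/93)
(-19882 + Q(93, M(13)))*(L(12, 85) + 46183) = (-19882 + 93*(1 + 93))*((-1/93*12 - 1/93*85) + 46183) = (-19882 + 93*94)*((-4/31 - 85/93) + 46183) = (-19882 + 8742)*(-97/93 + 46183) = -11140*4294922/93 = -47845431080/93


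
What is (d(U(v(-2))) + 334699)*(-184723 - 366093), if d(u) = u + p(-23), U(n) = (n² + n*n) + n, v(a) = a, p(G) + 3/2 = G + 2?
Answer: -184348475920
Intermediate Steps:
p(G) = ½ + G (p(G) = -3/2 + (G + 2) = -3/2 + (2 + G) = ½ + G)
U(n) = n + 2*n² (U(n) = (n² + n²) + n = 2*n² + n = n + 2*n²)
d(u) = -45/2 + u (d(u) = u + (½ - 23) = u - 45/2 = -45/2 + u)
(d(U(v(-2))) + 334699)*(-184723 - 366093) = ((-45/2 - 2*(1 + 2*(-2))) + 334699)*(-184723 - 366093) = ((-45/2 - 2*(1 - 4)) + 334699)*(-550816) = ((-45/2 - 2*(-3)) + 334699)*(-550816) = ((-45/2 + 6) + 334699)*(-550816) = (-33/2 + 334699)*(-550816) = (669365/2)*(-550816) = -184348475920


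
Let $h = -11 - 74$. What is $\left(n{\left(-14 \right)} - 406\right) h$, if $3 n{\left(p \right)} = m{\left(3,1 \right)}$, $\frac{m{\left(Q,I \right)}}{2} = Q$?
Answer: $34340$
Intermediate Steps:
$h = -85$ ($h = -11 - 74 = -85$)
$m{\left(Q,I \right)} = 2 Q$
$n{\left(p \right)} = 2$ ($n{\left(p \right)} = \frac{2 \cdot 3}{3} = \frac{1}{3} \cdot 6 = 2$)
$\left(n{\left(-14 \right)} - 406\right) h = \left(2 - 406\right) \left(-85\right) = \left(-404\right) \left(-85\right) = 34340$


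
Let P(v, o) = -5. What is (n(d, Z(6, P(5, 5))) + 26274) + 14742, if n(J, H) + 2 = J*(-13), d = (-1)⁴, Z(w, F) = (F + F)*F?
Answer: 41001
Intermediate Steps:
Z(w, F) = 2*F² (Z(w, F) = (2*F)*F = 2*F²)
d = 1
n(J, H) = -2 - 13*J (n(J, H) = -2 + J*(-13) = -2 - 13*J)
(n(d, Z(6, P(5, 5))) + 26274) + 14742 = ((-2 - 13*1) + 26274) + 14742 = ((-2 - 13) + 26274) + 14742 = (-15 + 26274) + 14742 = 26259 + 14742 = 41001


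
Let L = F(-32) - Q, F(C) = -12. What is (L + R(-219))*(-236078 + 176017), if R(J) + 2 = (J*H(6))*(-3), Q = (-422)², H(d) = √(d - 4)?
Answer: 10696743978 - 39460077*√2 ≈ 1.0641e+10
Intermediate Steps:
H(d) = √(-4 + d)
Q = 178084
L = -178096 (L = -12 - 1*178084 = -12 - 178084 = -178096)
R(J) = -2 - 3*J*√2 (R(J) = -2 + (J*√(-4 + 6))*(-3) = -2 + (J*√2)*(-3) = -2 - 3*J*√2)
(L + R(-219))*(-236078 + 176017) = (-178096 + (-2 - 3*(-219)*√2))*(-236078 + 176017) = (-178096 + (-2 + 657*√2))*(-60061) = (-178098 + 657*√2)*(-60061) = 10696743978 - 39460077*√2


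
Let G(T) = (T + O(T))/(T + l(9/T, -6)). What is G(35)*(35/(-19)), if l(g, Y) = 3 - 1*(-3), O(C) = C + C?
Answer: -3675/779 ≈ -4.7176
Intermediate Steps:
O(C) = 2*C
l(g, Y) = 6 (l(g, Y) = 3 + 3 = 6)
G(T) = 3*T/(6 + T) (G(T) = (T + 2*T)/(T + 6) = (3*T)/(6 + T) = 3*T/(6 + T))
G(35)*(35/(-19)) = (3*35/(6 + 35))*(35/(-19)) = (3*35/41)*(35*(-1/19)) = (3*35*(1/41))*(-35/19) = (105/41)*(-35/19) = -3675/779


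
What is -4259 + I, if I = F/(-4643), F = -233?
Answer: -19774304/4643 ≈ -4259.0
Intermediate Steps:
I = 233/4643 (I = -233/(-4643) = -233*(-1/4643) = 233/4643 ≈ 0.050183)
-4259 + I = -4259 + 233/4643 = -19774304/4643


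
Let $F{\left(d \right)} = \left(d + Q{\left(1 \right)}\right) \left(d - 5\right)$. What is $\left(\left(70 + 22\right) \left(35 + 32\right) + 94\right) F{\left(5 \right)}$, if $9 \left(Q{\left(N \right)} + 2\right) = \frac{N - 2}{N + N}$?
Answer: $0$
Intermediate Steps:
$Q{\left(N \right)} = -2 + \frac{-2 + N}{18 N}$ ($Q{\left(N \right)} = -2 + \frac{\left(N - 2\right) \frac{1}{N + N}}{9} = -2 + \frac{\left(-2 + N\right) \frac{1}{2 N}}{9} = -2 + \frac{\frac{1}{2} \frac{1}{N} \left(-2 + N\right)}{9} = -2 + \frac{-2 + N}{18 N}$)
$F{\left(d \right)} = \left(-5 + d\right) \left(- \frac{37}{18} + d\right)$ ($F{\left(d \right)} = \left(d + \frac{-2 - 35}{18 \cdot 1}\right) \left(d - 5\right) = \left(d + \frac{1}{18} \cdot 1 \left(-2 - 35\right)\right) \left(-5 + d\right) = \left(d + \frac{1}{18} \cdot 1 \left(-37\right)\right) \left(-5 + d\right) = \left(d - \frac{37}{18}\right) \left(-5 + d\right) = \left(- \frac{37}{18} + d\right) \left(-5 + d\right) = \left(-5 + d\right) \left(- \frac{37}{18} + d\right)$)
$\left(\left(70 + 22\right) \left(35 + 32\right) + 94\right) F{\left(5 \right)} = \left(\left(70 + 22\right) \left(35 + 32\right) + 94\right) \left(\frac{185}{18} + 5^{2} - \frac{635}{18}\right) = \left(92 \cdot 67 + 94\right) \left(\frac{185}{18} + 25 - \frac{635}{18}\right) = \left(6164 + 94\right) 0 = 6258 \cdot 0 = 0$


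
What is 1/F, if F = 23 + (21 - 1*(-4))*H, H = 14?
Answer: 1/373 ≈ 0.0026810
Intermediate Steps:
F = 373 (F = 23 + (21 - 1*(-4))*14 = 23 + (21 + 4)*14 = 23 + 25*14 = 23 + 350 = 373)
1/F = 1/373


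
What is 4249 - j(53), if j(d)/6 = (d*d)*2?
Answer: -29459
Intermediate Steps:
j(d) = 12*d² (j(d) = 6*((d*d)*2) = 6*(d²*2) = 6*(2*d²) = 12*d²)
4249 - j(53) = 4249 - 12*53² = 4249 - 12*2809 = 4249 - 1*33708 = 4249 - 33708 = -29459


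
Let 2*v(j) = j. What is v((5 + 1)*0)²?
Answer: 0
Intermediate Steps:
v(j) = j/2
v((5 + 1)*0)² = (((5 + 1)*0)/2)² = ((6*0)/2)² = ((½)*0)² = 0² = 0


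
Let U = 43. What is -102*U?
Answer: -4386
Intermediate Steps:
-102*U = -102*43 = -4386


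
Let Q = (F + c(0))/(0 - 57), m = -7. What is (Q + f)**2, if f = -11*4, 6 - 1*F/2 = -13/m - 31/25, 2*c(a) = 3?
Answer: 86454228961/44222500 ≈ 1955.0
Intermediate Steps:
c(a) = 3/2 (c(a) = (1/2)*3 = 3/2)
F = 1884/175 (F = 12 - 2*(-13/(-7) - 31/25) = 12 - 2*(-13*(-1/7) - 31*1/25) = 12 - 2*(13/7 - 31/25) = 12 - 2*108/175 = 12 - 216/175 = 1884/175 ≈ 10.766)
Q = -1431/6650 (Q = (1884/175 + 3/2)/(0 - 57) = (4293/350)/(-57) = (4293/350)*(-1/57) = -1431/6650 ≈ -0.21519)
f = -44
(Q + f)**2 = (-1431/6650 - 44)**2 = (-294031/6650)**2 = 86454228961/44222500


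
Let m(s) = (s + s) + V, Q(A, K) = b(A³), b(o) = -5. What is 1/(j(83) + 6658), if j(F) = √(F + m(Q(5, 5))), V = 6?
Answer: 6658/44328885 - √79/44328885 ≈ 0.00015000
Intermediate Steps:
Q(A, K) = -5
m(s) = 6 + 2*s (m(s) = (s + s) + 6 = 2*s + 6 = 6 + 2*s)
j(F) = √(-4 + F) (j(F) = √(F + (6 + 2*(-5))) = √(F + (6 - 10)) = √(F - 4) = √(-4 + F))
1/(j(83) + 6658) = 1/(√(-4 + 83) + 6658) = 1/(√79 + 6658) = 1/(6658 + √79)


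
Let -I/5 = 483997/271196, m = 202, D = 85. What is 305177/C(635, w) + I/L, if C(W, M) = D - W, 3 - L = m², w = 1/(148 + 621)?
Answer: -1688401462411771/3042893698900 ≈ -554.87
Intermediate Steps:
w = 1/769 ≈ 0.0013004
I = -2419985/271196 ≈ -8.9234
L = -40801 (L = 3 - 1*202² = 3 - 1*40804 = 3 - 40804 = -40801)
C(W, M) = 85 - W
305177/C(635, w) + I/L = 305177/(85 - 1*635) - 2419985/271196/(-40801) = 305177/(85 - 635) - 2419985/271196*(-1/40801) = 305177/(-550) + 2419985/11065067996 = 305177*(-1/550) + 2419985/11065067996 = -305177/550 + 2419985/11065067996 = -1688401462411771/3042893698900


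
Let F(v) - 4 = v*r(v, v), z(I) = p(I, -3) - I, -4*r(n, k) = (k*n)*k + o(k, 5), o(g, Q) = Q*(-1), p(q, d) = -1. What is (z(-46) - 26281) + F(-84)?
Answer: -12473121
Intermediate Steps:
o(g, Q) = -Q
r(n, k) = 5/4 - n*k²/4 (r(n, k) = -((k*n)*k - 1*5)/4 = -(n*k² - 5)/4 = -(-5 + n*k²)/4 = 5/4 - n*k²/4)
z(I) = -1 - I
F(v) = 4 + v*(5/4 - v³/4) (F(v) = 4 + v*(5/4 - v*v²/4) = 4 + v*(5/4 - v³/4))
(z(-46) - 26281) + F(-84) = ((-1 - 1*(-46)) - 26281) + (4 - ¼*(-84)*(-5 + (-84)³)) = ((-1 + 46) - 26281) + (4 - ¼*(-84)*(-5 - 592704)) = (45 - 26281) + (4 - ¼*(-84)*(-592709)) = -26236 + (4 - 12446889) = -26236 - 12446885 = -12473121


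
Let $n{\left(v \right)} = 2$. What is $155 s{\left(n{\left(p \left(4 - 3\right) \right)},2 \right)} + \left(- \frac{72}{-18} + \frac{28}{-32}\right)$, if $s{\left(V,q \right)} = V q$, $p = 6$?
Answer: $\frac{4985}{8} \approx 623.13$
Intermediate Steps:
$155 s{\left(n{\left(p \left(4 - 3\right) \right)},2 \right)} + \left(- \frac{72}{-18} + \frac{28}{-32}\right) = 155 \cdot 2 \cdot 2 + \left(- \frac{72}{-18} + \frac{28}{-32}\right) = 155 \cdot 4 + \left(\left(-72\right) \left(- \frac{1}{18}\right) + 28 \left(- \frac{1}{32}\right)\right) = 620 + \left(4 - \frac{7}{8}\right) = 620 + \frac{25}{8} = \frac{4985}{8}$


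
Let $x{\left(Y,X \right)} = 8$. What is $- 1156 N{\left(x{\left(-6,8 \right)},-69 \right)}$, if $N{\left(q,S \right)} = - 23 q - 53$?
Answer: $273972$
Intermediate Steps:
$N{\left(q,S \right)} = -53 - 23 q$
$- 1156 N{\left(x{\left(-6,8 \right)},-69 \right)} = - 1156 \left(-53 - 184\right) = \left(-1156\right) \left(-237\right) = 273972$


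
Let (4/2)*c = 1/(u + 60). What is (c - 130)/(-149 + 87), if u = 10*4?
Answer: 25999/12400 ≈ 2.0967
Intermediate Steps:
u = 40
c = 1/200 (c = 1/(2*(40 + 60)) = (1/2)/100 = (1/2)*(1/100) = 1/200 ≈ 0.0050000)
(c - 130)/(-149 + 87) = (1/200 - 130)/(-149 + 87) = -25999/200/(-62) = -25999/200*(-1/62) = 25999/12400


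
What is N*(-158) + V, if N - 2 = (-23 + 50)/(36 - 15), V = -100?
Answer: -4334/7 ≈ -619.14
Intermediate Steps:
N = 23/7 (N = 2 + (-23 + 50)/(36 - 15) = 2 + 27/21 = 2 + 27*(1/21) = 2 + 9/7 = 23/7 ≈ 3.2857)
N*(-158) + V = (23/7)*(-158) - 100 = -3634/7 - 100 = -4334/7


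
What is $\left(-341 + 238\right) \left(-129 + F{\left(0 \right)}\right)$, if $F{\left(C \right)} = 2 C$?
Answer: $13287$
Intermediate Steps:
$\left(-341 + 238\right) \left(-129 + F{\left(0 \right)}\right) = \left(-341 + 238\right) \left(-129 + 2 \cdot 0\right) = - 103 \left(-129 + 0\right) = \left(-103\right) \left(-129\right) = 13287$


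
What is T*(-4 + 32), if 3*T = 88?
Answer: 2464/3 ≈ 821.33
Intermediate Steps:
T = 88/3 (T = (⅓)*88 = 88/3 ≈ 29.333)
T*(-4 + 32) = 88*(-4 + 32)/3 = (88/3)*28 = 2464/3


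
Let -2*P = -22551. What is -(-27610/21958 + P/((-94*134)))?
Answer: 595362989/276582968 ≈ 2.1526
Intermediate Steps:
P = 22551/2 (P = -1/2*(-22551) = 22551/2 ≈ 11276.)
-(-27610/21958 + P/((-94*134))) = -(-27610/21958 + 22551/(2*((-94*134)))) = -(-27610*1/21958 + (22551/2)/(-12596)) = -(-13805/10979 + (22551/2)*(-1/12596)) = -(-13805/10979 - 22551/25192) = -1*(-595362989/276582968) = 595362989/276582968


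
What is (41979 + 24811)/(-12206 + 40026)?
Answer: 6679/2782 ≈ 2.4008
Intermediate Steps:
(41979 + 24811)/(-12206 + 40026) = 66790/27820 = 66790*(1/27820) = 6679/2782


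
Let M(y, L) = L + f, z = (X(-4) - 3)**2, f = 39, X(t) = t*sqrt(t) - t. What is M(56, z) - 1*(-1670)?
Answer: 1646 - 16*I ≈ 1646.0 - 16.0*I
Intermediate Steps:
X(t) = t**(3/2) - t
z = (1 - 8*I)**2 (z = (((-4)**(3/2) - 1*(-4)) - 3)**2 = ((-8*I + 4) - 3)**2 = ((4 - 8*I) - 3)**2 = (1 - 8*I)**2 ≈ -63.0 - 16.0*I)
M(y, L) = 39 + L (M(y, L) = L + 39 = 39 + L)
M(56, z) - 1*(-1670) = (39 + (1 - 8*I)**2) - 1*(-1670) = (39 + (1 - 8*I)**2) + 1670 = 1709 + (1 - 8*I)**2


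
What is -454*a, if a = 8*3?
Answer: -10896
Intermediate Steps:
a = 24
-454*a = -454*24 = -10896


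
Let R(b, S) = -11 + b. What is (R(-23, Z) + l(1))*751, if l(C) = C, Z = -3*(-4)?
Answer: -24783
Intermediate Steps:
Z = 12
(R(-23, Z) + l(1))*751 = ((-11 - 23) + 1)*751 = (-34 + 1)*751 = -33*751 = -24783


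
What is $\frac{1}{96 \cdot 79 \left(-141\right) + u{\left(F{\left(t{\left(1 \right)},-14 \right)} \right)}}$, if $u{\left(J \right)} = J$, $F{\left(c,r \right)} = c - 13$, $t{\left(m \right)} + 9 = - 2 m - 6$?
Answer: $- \frac{1}{1069374} \approx -9.3513 \cdot 10^{-7}$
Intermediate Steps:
$t{\left(m \right)} = -15 - 2 m$ ($t{\left(m \right)} = -9 - \left(6 + 2 m\right) = -15 - 2 m$)
$F{\left(c,r \right)} = -13 + c$
$\frac{1}{96 \cdot 79 \left(-141\right) + u{\left(F{\left(t{\left(1 \right)},-14 \right)} \right)}} = \frac{1}{96 \cdot 79 \left(-141\right) - 30} = \frac{1}{7584 \left(-141\right) - 30} = \frac{1}{-1069344 - 30} = \frac{1}{-1069374} = - \frac{1}{1069374}$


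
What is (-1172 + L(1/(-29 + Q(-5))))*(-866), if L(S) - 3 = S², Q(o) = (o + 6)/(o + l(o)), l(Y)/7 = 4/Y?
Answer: 1203568231931/1188882 ≈ 1.0124e+6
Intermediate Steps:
l(Y) = 28/Y (l(Y) = 7*(4/Y) = 28/Y)
Q(o) = (6 + o)/(o + 28/o) (Q(o) = (o + 6)/(o + 28/o) = (6 + o)/(o + 28/o))
L(S) = 3 + S²
(-1172 + L(1/(-29 + Q(-5))))*(-866) = (-1172 + (3 + (1/(-29 - 5*(6 - 5)/(28 + (-5)²)))²))*(-866) = (-1172 + (3 + (1/(-29 - 5*1/(28 + 25)))²))*(-866) = (-1172 + (3 + (1/(-29 - 5*1/53))²))*(-866) = (-1172 + (3 + (1/(-29 - 5*1/53*1))²))*(-866) = (-1172 + (3 + (1/(-29 - 5/53))²))*(-866) = (-1172 + (3 + (1/(-1542/53))²))*(-866) = (-1172 + (3 + (-53/1542)²))*(-866) = (-1172 + (3 + 2809/2377764))*(-866) = (-1172 + 7136101/2377764)*(-866) = -2779603307/2377764*(-866) = 1203568231931/1188882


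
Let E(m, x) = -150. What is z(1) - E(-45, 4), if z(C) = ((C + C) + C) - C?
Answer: 152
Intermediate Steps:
z(C) = 2*C (z(C) = (2*C + C) - C = 3*C - C = 2*C)
z(1) - E(-45, 4) = 2*1 - 1*(-150) = 2 + 150 = 152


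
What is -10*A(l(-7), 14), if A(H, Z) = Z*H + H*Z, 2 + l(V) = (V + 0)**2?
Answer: -13160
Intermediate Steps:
l(V) = -2 + V**2 (l(V) = -2 + (V + 0)**2 = -2 + V**2)
A(H, Z) = 2*H*Z (A(H, Z) = H*Z + H*Z = 2*H*Z)
-10*A(l(-7), 14) = -20*(-2 + (-7)**2)*14 = -20*(-2 + 49)*14 = -20*47*14 = -10*1316 = -13160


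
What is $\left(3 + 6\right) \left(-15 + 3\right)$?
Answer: $-108$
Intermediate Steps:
$\left(3 + 6\right) \left(-15 + 3\right) = 9 \left(-12\right) = -108$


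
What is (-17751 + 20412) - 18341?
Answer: -15680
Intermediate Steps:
(-17751 + 20412) - 18341 = 2661 - 18341 = -15680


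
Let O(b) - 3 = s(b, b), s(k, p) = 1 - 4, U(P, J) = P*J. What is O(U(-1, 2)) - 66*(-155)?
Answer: 10230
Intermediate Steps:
U(P, J) = J*P
s(k, p) = -3
O(b) = 0 (O(b) = 3 - 3 = 0)
O(U(-1, 2)) - 66*(-155) = 0 - 66*(-155) = 0 + 10230 = 10230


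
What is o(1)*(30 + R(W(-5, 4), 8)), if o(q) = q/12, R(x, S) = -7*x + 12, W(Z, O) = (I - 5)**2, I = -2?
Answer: -301/12 ≈ -25.083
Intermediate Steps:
W(Z, O) = 49 (W(Z, O) = (-2 - 5)**2 = (-7)**2 = 49)
R(x, S) = 12 - 7*x
o(q) = q/12 (o(q) = q*(1/12) = q/12)
o(1)*(30 + R(W(-5, 4), 8)) = ((1/12)*1)*(30 + (12 - 7*49)) = (30 + (12 - 343))/12 = (30 - 331)/12 = (1/12)*(-301) = -301/12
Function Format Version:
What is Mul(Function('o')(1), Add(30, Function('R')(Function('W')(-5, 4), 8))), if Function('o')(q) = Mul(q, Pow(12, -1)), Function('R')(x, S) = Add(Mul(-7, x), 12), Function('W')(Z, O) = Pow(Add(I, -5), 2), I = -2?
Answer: Rational(-301, 12) ≈ -25.083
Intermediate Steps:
Function('W')(Z, O) = 49 (Function('W')(Z, O) = Pow(Add(-2, -5), 2) = Pow(-7, 2) = 49)
Function('R')(x, S) = Add(12, Mul(-7, x))
Function('o')(q) = Mul(Rational(1, 12), q) (Function('o')(q) = Mul(q, Rational(1, 12)) = Mul(Rational(1, 12), q))
Mul(Function('o')(1), Add(30, Function('R')(Function('W')(-5, 4), 8))) = Mul(Mul(Rational(1, 12), 1), Add(30, Add(12, Mul(-7, 49)))) = Mul(Rational(1, 12), Add(30, Add(12, -343))) = Mul(Rational(1, 12), Add(30, -331)) = Mul(Rational(1, 12), -301) = Rational(-301, 12)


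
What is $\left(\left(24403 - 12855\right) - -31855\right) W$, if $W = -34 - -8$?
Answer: $-1128478$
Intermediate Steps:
$W = -26$ ($W = -34 + 8 = -26$)
$\left(\left(24403 - 12855\right) - -31855\right) W = \left(\left(24403 - 12855\right) - -31855\right) \left(-26\right) = \left(11548 + 31855\right) \left(-26\right) = 43403 \left(-26\right) = -1128478$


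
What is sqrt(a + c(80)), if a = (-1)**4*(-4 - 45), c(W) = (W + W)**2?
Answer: 3*sqrt(2839) ≈ 159.85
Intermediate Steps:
c(W) = 4*W**2 (c(W) = (2*W)**2 = 4*W**2)
a = -49 (a = 1*(-49) = -49)
sqrt(a + c(80)) = sqrt(-49 + 4*80**2) = sqrt(-49 + 4*6400) = sqrt(-49 + 25600) = sqrt(25551) = 3*sqrt(2839)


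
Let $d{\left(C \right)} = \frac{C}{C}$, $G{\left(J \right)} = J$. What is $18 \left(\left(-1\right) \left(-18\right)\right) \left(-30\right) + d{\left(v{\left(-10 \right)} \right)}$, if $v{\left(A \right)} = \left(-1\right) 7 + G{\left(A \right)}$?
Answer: $-9719$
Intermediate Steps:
$v{\left(A \right)} = -7 + A$ ($v{\left(A \right)} = \left(-1\right) 7 + A = -7 + A$)
$d{\left(C \right)} = 1$
$18 \left(\left(-1\right) \left(-18\right)\right) \left(-30\right) + d{\left(v{\left(-10 \right)} \right)} = 18 \left(\left(-1\right) \left(-18\right)\right) \left(-30\right) + 1 = 18 \cdot 18 \left(-30\right) + 1 = 324 \left(-30\right) + 1 = -9720 + 1 = -9719$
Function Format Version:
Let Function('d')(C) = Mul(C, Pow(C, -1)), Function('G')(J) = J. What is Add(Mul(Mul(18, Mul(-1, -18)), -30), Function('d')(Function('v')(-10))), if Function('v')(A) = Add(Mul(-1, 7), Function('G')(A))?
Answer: -9719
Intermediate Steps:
Function('v')(A) = Add(-7, A) (Function('v')(A) = Add(Mul(-1, 7), A) = Add(-7, A))
Function('d')(C) = 1
Add(Mul(Mul(18, Mul(-1, -18)), -30), Function('d')(Function('v')(-10))) = Add(Mul(Mul(18, Mul(-1, -18)), -30), 1) = Add(Mul(Mul(18, 18), -30), 1) = Add(Mul(324, -30), 1) = Add(-9720, 1) = -9719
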